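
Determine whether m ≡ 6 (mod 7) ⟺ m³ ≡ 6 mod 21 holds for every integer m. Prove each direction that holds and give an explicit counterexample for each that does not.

(⟹) This fails: take m = 13. Then 13 ≡ 6 (mod 7), but 13³ = 2197 ≡ 13 (mod 21), not 6.

(⟸) This fails: take m = 3. Then 3³ = 27 ≡ 6 (mod 21), yet 3 ≡ 3 (mod 7), not 6.

Neither implication holds.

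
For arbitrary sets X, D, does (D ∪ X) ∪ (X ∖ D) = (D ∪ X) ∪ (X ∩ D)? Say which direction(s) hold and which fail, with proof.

The two sets are equal.

Forward inclusion. Let x ∈ (D ∪ X) ∪ (X ∖ D). Then either x ∈ X and x ∉ D; or x ∈ D and x ∉ X; or x ∈ X ∩ D. In each case x ∈ (D ∪ X) ∪ (X ∩ D), so (D ∪ X) ∪ (X ∖ D) ⊆ (D ∪ X) ∪ (X ∩ D).

Reverse inclusion. Let x ∈ (D ∪ X) ∪ (X ∩ D). Then either x ∈ X and x ∉ D; or x ∈ D and x ∉ X; or x ∈ X ∩ D. In each case x ∈ (D ∪ X) ∪ (X ∖ D), so (D ∪ X) ∪ (X ∩ D) ⊆ (D ∪ X) ∪ (X ∖ D).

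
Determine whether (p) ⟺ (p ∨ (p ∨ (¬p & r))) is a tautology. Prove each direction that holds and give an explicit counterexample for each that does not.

(⇒) holds; (⇐) fails.

[⇒] Assume the antecedent. If p is true, p ∨ (p ∨ (¬p & r)) reduces to true regardless of the other variables. If p is false, the antecedent cannot hold. Either way p ∨ (p ∨ (¬p & r)) holds.

[⇐] This fails. Under p = F, r = T, the left side is false but the right side is true.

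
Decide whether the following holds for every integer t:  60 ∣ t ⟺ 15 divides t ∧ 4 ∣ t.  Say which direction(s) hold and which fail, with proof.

(⟹) If 60 ∣ t, write t = 60q. Since 60 = 4·15, t = 15·(4q), so 15 ∣ t; and since 60 = 15·4, t = 4·(15q), so 4 ∣ t.

(⟸) Suppose 15 ∣ t and 4 ∣ t. Any common multiple of 15 and 4 is a multiple of their lcm; here gcd(15, 4) = 1, so lcm(15, 4) = 15·4 = 60, so 60 ∣ t.

Both implications hold.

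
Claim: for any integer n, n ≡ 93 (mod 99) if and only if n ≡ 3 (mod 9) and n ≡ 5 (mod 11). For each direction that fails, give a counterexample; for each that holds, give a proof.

(→) Suppose n ≡ 93 (mod 99); write n = 99j + 93. Since 9 ∣ 99, reducing mod 9 gives n ≡ 93 ≡ 3 (mod 9); since 11 ∣ 99, reducing mod 11 gives n ≡ 93 ≡ 5 (mod 11).

(←) Conversely, if n ≡ 3 (mod 9) and n ≡ 5 (mod 11), then by the Chinese remainder theorem n ≡ 93 (mod 99). This is exactly n ≡ 93 (mod 99).

Equivalent; both directions hold.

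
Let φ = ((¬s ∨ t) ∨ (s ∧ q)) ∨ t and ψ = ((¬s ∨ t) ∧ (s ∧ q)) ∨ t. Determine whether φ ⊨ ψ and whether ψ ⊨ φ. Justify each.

(⟹) This fails. Under s = F, t = F, q = F, the left side is true but the right side is false.

(⟸) Assume the antecedent. If s is true, the antecedent forces (s = T, t = T, q = F) or (s = T, t = T, q = T), and ((¬s ∨ t) ∨ (s ∧ q)) ∨ t holds there. If s is false, ((¬s ∨ t) ∨ (s ∧ q)) ∨ t reduces to true regardless of the other variables. Either way ((¬s ∨ t) ∨ (s ∧ q)) ∨ t holds.

Only the reverse direction holds.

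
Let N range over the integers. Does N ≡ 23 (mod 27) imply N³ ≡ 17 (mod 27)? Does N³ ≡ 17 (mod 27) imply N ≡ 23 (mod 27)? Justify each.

Only the forward direction holds.

(→) Suppose N ≡ 23 (mod 27). Write N = 27j + 23. Then (27j + 23)³ = 19683j³ + 50301j² + 42849j + 12167 = 27(729j³ + 1863j² + 1587j + 450) + 17, so N³ ≡ 17 (mod 27).

(←) This fails: take N = 5. Then 5³ = 125 ≡ 17 (mod 27), yet 5 ≡ 5 (mod 27), not 23.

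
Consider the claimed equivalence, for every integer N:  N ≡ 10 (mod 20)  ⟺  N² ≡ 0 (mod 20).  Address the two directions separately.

(⇒) holds; (⇐) fails.

(⇐) This fails: take N = 0. Then 0² = 0 ≡ 0 (mod 20), yet 0 ≡ 0 (mod 20), not 10.

(⇒) Suppose N ≡ 10 (mod 20). Write N = 20j + 10. Then (20j + 10)² = 400j² + 400j + 100 = 20(20j² + 20j + 5) + 0, so N² ≡ 0 (mod 20).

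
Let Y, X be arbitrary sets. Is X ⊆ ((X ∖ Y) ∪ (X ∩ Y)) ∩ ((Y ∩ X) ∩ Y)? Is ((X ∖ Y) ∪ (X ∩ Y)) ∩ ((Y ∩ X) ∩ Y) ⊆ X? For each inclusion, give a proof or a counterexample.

(⟹) This inclusion fails. Take Y = ∅, X = {1}; then 1 ∈ X but 1 ∉ ((X ∖ Y) ∪ (X ∩ Y)) ∩ ((Y ∩ X) ∩ Y).

(⟸) Let x ∈ ((X ∖ Y) ∪ (X ∩ Y)) ∩ ((Y ∩ X) ∩ Y). Then x ∈ Y ∩ X, from which x ∈ X.

The sets are not equal: only the reverse inclusion holds.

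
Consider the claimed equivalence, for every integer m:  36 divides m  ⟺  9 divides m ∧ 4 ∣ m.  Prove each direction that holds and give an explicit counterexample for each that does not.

[⇒] If 36 ∣ m, write m = 36q. Since 36 = 4·9, m = 9·(4q), so 9 ∣ m; and since 36 = 9·4, m = 4·(9q), so 4 ∣ m.

[⇐] Suppose 9 ∣ m and 4 ∣ m. Any common multiple of 9 and 4 is a multiple of their lcm; here gcd(9, 4) = 1, so lcm(9, 4) = 9·4 = 36, so 36 ∣ m.

Both directions hold.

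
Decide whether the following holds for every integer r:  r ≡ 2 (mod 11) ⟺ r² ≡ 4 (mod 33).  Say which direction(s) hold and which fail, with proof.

(⇒) fails and (⇐) fails.

[⇒] This fails: take r = 24. Then 24 ≡ 2 (mod 11), but 24² = 576 ≡ 15 (mod 33), not 4.

[⇐] This fails: take r = 20. Then 20² = 400 ≡ 4 (mod 33), yet 20 ≡ 9 (mod 11), not 2.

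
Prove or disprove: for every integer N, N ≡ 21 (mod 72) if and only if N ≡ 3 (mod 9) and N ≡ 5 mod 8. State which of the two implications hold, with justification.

Forward direction. Suppose N ≡ 21 (mod 72); write N = 72j + 21. Since 9 ∣ 72, reducing mod 9 gives N ≡ 21 ≡ 3 (mod 9); since 8 ∣ 72, reducing mod 8 gives N ≡ 21 ≡ 5 (mod 8).

Converse. If N ≡ 3 (mod 9) and N ≡ 5 (mod 8), then by the Chinese remainder theorem N ≡ 21 (mod 72). This is exactly N ≡ 21 (mod 72).

Equivalent; both directions hold.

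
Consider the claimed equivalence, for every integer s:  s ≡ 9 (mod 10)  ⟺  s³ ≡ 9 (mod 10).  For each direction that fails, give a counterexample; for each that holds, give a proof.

Both directions hold.

(⇒) Suppose s ≡ 9 (mod 10). Write s = 10j + 9. Then (10j + 9)³ = 1000j³ + 2700j² + 2430j + 729 = 10(100j³ + 270j² + 243j + 72) + 9, so s³ ≡ 9 (mod 10).

(⇐) Conversely, suppose s³ ≡ 9 (mod 10). The only residue r in {0, …, 9} with r³ ≡ 9 (mod 10) is r = 9, so s ≡ 9 (mod 10).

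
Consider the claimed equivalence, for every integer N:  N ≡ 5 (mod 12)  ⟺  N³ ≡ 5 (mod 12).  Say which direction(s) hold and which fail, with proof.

Both implications hold.

(⟹) Suppose N ≡ 5 (mod 12). Write N = 12j + 5. Then (12j + 5)³ = 1728j³ + 2160j² + 900j + 125 = 12(144j³ + 180j² + 75j + 10) + 5, so N³ ≡ 5 (mod 12).

(⟸) Conversely, suppose N³ ≡ 5 (mod 12). The only residue r in {0, …, 11} with r³ ≡ 5 (mod 12) is r = 5, so N ≡ 5 (mod 12).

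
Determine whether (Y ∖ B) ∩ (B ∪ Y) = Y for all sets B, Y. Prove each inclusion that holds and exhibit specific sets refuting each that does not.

(⟹) Let x ∈ (Y ∖ B) ∩ (B ∪ Y). Then x ∈ Y and x ∉ B, from which x ∈ Y.

(⟸) This inclusion fails. Take B = {1}, Y = {1}; then 1 ∈ Y but 1 ∉ (Y ∖ B) ∩ (B ∪ Y).

The sets are not equal: only the forward inclusion holds.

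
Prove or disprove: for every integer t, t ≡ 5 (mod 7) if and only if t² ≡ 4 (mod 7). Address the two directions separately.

Only the forward implication holds.

Forward direction. Suppose t ≡ 5 (mod 7). Write t = 7j + 5. Then (7j + 5)² = 49j² + 70j + 25 = 7(7j² + 10j + 3) + 4, so t² ≡ 4 (mod 7).

Converse. This fails: take t = 2. Then 2² = 4 ≡ 4 (mod 7), yet 2 ≡ 2 (mod 7), not 5.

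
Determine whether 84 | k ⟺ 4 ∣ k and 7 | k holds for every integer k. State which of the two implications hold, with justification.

Only the forward direction holds.

[⇒] If 84 ∣ k, write k = 84q. Since 84 = 21·4, k = 4·(21q), so 4 ∣ k; and since 84 = 12·7, k = 7·(12q), so 7 ∣ k.

[⇐] This fails: take k = 28. Both 4 ∣ 28 and 7 ∣ 28, yet 28 is not a multiple of 84 (since 28 = 0·84 + 28), so 84 ∤ 28.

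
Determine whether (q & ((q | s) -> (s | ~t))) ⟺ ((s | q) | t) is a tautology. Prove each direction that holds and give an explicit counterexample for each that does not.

Only the forward implication holds.

[⇒] Assume the antecedent. If t is true, (s | q) | t reduces to true regardless of the other variables. If t is false, the antecedent forces (t = F, s = F, q = T) or (t = F, s = T, q = T), and (s | q) | t holds there. Either way (s | q) | t holds.

[⇐] This fails. Under t = T, s = F, q = F, the left side is false but the right side is true.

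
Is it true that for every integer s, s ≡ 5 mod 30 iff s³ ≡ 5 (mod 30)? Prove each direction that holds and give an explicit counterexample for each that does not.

Both directions hold; the statement is true.

Forward direction. Suppose s ≡ 5 mod 30. Write s = 30j + 5. Then (30j + 5)³ = 27000j³ + 13500j² + 2250j + 125 = 30(900j³ + 450j² + 75j + 4) + 5, so s³ ≡ 5 (mod 30).

Converse. Suppose s³ ≡ 5 (mod 30). The only residue r in {0, …, 29} with r³ ≡ 5 (mod 30) is r = 5, so s ≡ 5 (mod 30).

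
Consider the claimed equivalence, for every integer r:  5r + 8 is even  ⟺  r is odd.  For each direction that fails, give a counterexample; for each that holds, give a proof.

(⇒) fails and (⇐) fails.

(⟹) This fails: r = 6 gives 5r + 8 = 38, which is even, but 6 is even, not odd.

(⟸) This also fails: r = 5 is odd, but 5r + 8 = 33 is odd, not even.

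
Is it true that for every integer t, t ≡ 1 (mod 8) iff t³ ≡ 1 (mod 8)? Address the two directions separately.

(←) Suppose t³ ≡ 1 (mod 8). The only residue r in {0, …, 7} with r³ ≡ 1 (mod 8) is r = 1, so t ≡ 1 (mod 8).

(→) Suppose t ≡ 1 (mod 8). Write t = 8j + 1. Then (8j + 1)³ = 512j³ + 192j² + 24j + 1 = 8(64j³ + 24j² + 3j) + 1, so t³ ≡ 1 (mod 8).

Both directions hold.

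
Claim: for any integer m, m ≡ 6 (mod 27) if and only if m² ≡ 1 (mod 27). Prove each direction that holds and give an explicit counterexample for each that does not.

[⇒] This fails: take m = 6. Then 6 ≡ 6 (mod 27), but 6² = 36 ≡ 9 (mod 27), not 1.

[⇐] This fails: take m = 1. Then 1² = 1 ≡ 1 (mod 27), yet 1 ≡ 1 (mod 27), not 6.

(⇒) fails and (⇐) fails.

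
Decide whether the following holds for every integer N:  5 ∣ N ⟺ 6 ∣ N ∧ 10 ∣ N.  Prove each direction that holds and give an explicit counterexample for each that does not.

(←) Suppose 6 ∣ N and 10 ∣ N. Any common multiple of 6 and 10 is a multiple of their lcm; here lcm(6, 10) = 6·10/gcd(6, 10) = 60/2 = 30, so 30 ∣ N. Since 5 ∣ 30, it follows that 5 ∣ N.

(→) This fails: take N = 5. Certainly 5 ∣ 5, but 6 ∤ 5.

Only the reverse direction holds.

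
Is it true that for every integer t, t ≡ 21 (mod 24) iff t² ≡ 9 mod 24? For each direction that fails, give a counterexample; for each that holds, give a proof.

(⇒) holds; (⇐) fails.

[⇐] This fails: take t = 3. Then 3² = 9 ≡ 9 (mod 24), yet 3 ≡ 3 (mod 24), not 21.

[⇒] Suppose t ≡ 21 (mod 24). Write t = 24j + 21. Then (24j + 21)² = 576j² + 1008j + 441 = 24(24j² + 42j + 18) + 9, so t² ≡ 9 (mod 24).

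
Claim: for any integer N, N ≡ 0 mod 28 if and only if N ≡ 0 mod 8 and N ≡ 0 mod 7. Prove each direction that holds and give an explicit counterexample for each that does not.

Not equivalent: only (⇐) holds.

(⇐) If N ≡ 0 (mod 8) and N ≡ 0 (mod 7), then by the Chinese remainder theorem N ≡ 0 (mod 56). Since 0 ≡ 0 (mod 28) and 28 ∣ 56, we get N ≡ 0 (mod 28).

(⇒) This fails: N = 28 gives 28 ≡ 0 (mod 28) but 28 ≡ 4 (mod 8), so the conjunction on the right does not hold.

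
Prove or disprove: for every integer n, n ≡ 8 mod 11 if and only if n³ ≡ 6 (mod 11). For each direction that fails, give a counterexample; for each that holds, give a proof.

(⇒) Suppose n ≡ 8 mod 11. Write n = 11j + 8. Then (11j + 8)³ = 1331j³ + 2904j² + 2112j + 512 = 11(121j³ + 264j² + 192j + 46) + 6, so n³ ≡ 6 (mod 11).

(⇐) Conversely, suppose n³ ≡ 6 (mod 11). The only residue r in {0, …, 10} with r³ ≡ 6 (mod 11) is r = 8, so n ≡ 8 (mod 11).

Both implications hold.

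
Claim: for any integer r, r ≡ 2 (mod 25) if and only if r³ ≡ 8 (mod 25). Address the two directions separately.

The biconditional holds.

[⇒] Suppose r ≡ 2 (mod 25). Write r = 25j + 2. Then (25j + 2)³ = 15625j³ + 3750j² + 300j + 8 = 25(625j³ + 150j² + 12j) + 8, so r³ ≡ 8 (mod 25).

[⇐] Conversely, suppose r³ ≡ 8 (mod 25). The only residue r in {0, …, 24} with r³ ≡ 8 (mod 25) is r = 2, so r ≡ 2 (mod 25).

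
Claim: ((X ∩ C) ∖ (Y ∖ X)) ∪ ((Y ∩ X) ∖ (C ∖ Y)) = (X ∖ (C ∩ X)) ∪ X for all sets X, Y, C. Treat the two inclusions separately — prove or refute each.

(⊆) holds; (⊇) fails.

(⊆) Let x ∈ ((X ∩ C) ∖ (Y ∖ X)) ∪ ((Y ∩ X) ∖ (C ∖ Y)). Then either x ∈ X ∩ Y and x ∉ C; or x ∈ X ∩ C and x ∉ Y; or x ∈ X ∩ Y ∩ C. In each case x ∈ (X ∖ (C ∩ X)) ∪ X, so ((X ∩ C) ∖ (Y ∖ X)) ∪ ((Y ∩ X) ∖ (C ∖ Y)) ⊆ (X ∖ (C ∩ X)) ∪ X.

(⊇) This inclusion fails. Take X = {1}, Y = ∅, C = ∅; then 1 ∈ (X ∖ (C ∩ X)) ∪ X but 1 ∉ ((X ∩ C) ∖ (Y ∖ X)) ∪ ((Y ∩ X) ∖ (C ∖ Y)).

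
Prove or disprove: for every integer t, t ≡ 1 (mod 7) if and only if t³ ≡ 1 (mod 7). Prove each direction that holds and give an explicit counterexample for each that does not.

Forward direction. Suppose t ≡ 1 (mod 7). Write t = 7j + 1. Then (7j + 1)³ = 343j³ + 147j² + 21j + 1 = 7(49j³ + 21j² + 3j) + 1, so t³ ≡ 1 (mod 7).

Converse. This fails: take t = 2. Then 2³ = 8 ≡ 1 (mod 7), yet 2 ≡ 2 (mod 7), not 1.

The forward direction holds; the converse fails.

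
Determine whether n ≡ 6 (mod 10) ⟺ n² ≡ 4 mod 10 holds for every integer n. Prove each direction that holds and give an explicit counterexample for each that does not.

Neither direction holds.

(⇒) This fails: take n = 6. Then 6 ≡ 6 (mod 10), but 6² = 36 ≡ 6 (mod 10), not 4.

(⇐) This fails: take n = 2. Then 2² = 4 ≡ 4 (mod 10), yet 2 ≡ 2 (mod 10), not 6.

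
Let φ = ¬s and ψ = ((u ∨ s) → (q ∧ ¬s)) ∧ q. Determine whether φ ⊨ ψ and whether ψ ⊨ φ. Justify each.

Only the reverse direction holds.

[⇒] This fails. Under q = F, u = F, s = F, the left side is true but the right side is false.

[⇐] Assume the antecedent. If q is true, the antecedent forces (q = T, u = F, s = F) or (q = T, u = T, s = F), and ¬s holds there. If q is false, the antecedent cannot hold. Either way ¬s holds.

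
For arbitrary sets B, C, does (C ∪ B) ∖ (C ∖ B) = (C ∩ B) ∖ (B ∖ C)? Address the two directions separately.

The sets are not equal: only the reverse inclusion holds.

Forward inclusion. This inclusion fails. Take B = {1}, C = ∅; then 1 ∈ (C ∪ B) ∖ (C ∖ B) but 1 ∉ (C ∩ B) ∖ (B ∖ C).

Reverse inclusion. Let x ∈ (C ∩ B) ∖ (B ∖ C). Then x ∈ B ∩ C, from which x ∈ (C ∪ B) ∖ (C ∖ B).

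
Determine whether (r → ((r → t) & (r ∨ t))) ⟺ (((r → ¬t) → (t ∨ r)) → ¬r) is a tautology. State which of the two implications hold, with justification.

(⇒) fails; (⇐) holds.

(⇐) Assume the antecedent. If r is true, the antecedent cannot hold. If r is false, r → ((r → t) & (r ∨ t)) reduces to true regardless of the other variables. Either way r → ((r → t) & (r ∨ t)) holds.

(⇒) This fails. Under r = T, t = T, the left side is true but the right side is false.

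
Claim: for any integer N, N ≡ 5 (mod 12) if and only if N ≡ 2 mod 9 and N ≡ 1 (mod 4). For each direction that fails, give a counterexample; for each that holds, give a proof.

Only the converse holds.

(⇒) This fails: N = 17 gives 17 ≡ 5 (mod 12) but 17 ≡ 8 (mod 9), so the conjunction on the right does not hold.

(⇐) Conversely, if N ≡ 2 (mod 9) and N ≡ 1 (mod 4), then by the Chinese remainder theorem N ≡ 29 (mod 36). Since 29 ≡ 5 (mod 12) and 12 ∣ 36, we get N ≡ 5 (mod 12).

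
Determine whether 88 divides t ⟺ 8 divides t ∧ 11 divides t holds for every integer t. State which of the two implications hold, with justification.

(⇒) If 88 ∣ t, write t = 88q. Since 88 = 11·8, t = 8·(11q), so 8 ∣ t; and since 88 = 8·11, t = 11·(8q), so 11 ∣ t.

(⇐) Suppose 8 ∣ t and 11 ∣ t. Any common multiple of 8 and 11 is a multiple of their lcm; here gcd(8, 11) = 1, so lcm(8, 11) = 8·11 = 88, so 88 ∣ t.

Both directions hold; the statement is true.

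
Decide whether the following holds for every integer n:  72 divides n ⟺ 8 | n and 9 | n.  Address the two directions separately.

(⟹) If 72 ∣ n, write n = 72q. Since 72 = 9·8, n = 8·(9q), so 8 ∣ n; and since 72 = 8·9, n = 9·(8q), so 9 ∣ n.

(⟸) Suppose 8 ∣ n and 9 ∣ n. Any common multiple of 8 and 9 is a multiple of their lcm; here gcd(8, 9) = 1, so lcm(8, 9) = 8·9 = 72, so 72 ∣ n.

Both directions hold; the statement is true.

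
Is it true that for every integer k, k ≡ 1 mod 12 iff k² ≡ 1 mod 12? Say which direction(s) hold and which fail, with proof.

(⇒) Suppose k ≡ 1 mod 12. Write k = 12j + 1. Then (12j + 1)² = 144j² + 24j + 1 = 12(12j² + 2j) + 1, so k² ≡ 1 (mod 12).

(⇐) This fails: take k = 5. Then 5² = 25 ≡ 1 (mod 12), yet 5 ≡ 5 (mod 12), not 1.

Only the forward direction holds.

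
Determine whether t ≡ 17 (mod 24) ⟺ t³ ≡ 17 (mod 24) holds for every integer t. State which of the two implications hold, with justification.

Equivalent; both directions hold.

(⇒) Suppose t ≡ 17 (mod 24). Write t = 24j + 17. Then (24j + 17)³ = 13824j³ + 29376j² + 20808j + 4913 = 24(576j³ + 1224j² + 867j + 204) + 17, so t³ ≡ 17 (mod 24).

(⇐) Conversely, suppose t³ ≡ 17 (mod 24). The only residue r in {0, …, 23} with r³ ≡ 17 (mod 24) is r = 17, so t ≡ 17 (mod 24).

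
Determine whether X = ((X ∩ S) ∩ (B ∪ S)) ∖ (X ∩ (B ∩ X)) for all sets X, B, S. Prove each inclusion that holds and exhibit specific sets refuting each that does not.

Only the reverse inclusion holds.

(⟹) This inclusion fails. Take X = {1}, B = ∅, S = ∅; then 1 ∈ X but 1 ∉ ((X ∩ S) ∩ (B ∪ S)) ∖ (X ∩ (B ∩ X)).

(⟸) Let x ∈ ((X ∩ S) ∩ (B ∪ S)) ∖ (X ∩ (B ∩ X)). Then x ∈ X ∩ S and x ∉ B, from which x ∈ X.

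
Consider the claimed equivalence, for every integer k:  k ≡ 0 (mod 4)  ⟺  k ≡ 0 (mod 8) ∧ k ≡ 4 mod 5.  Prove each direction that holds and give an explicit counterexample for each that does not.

(⇐) If k ≡ 0 (mod 8) and k ≡ 4 (mod 5), then by the Chinese remainder theorem k ≡ 24 (mod 40). Since 24 ≡ 0 (mod 4) and 4 ∣ 40, we get k ≡ 0 (mod 4).

(⇒) This fails: k = 0 gives 0 ≡ 0 (mod 4) but 0 ≡ 0 (mod 5), so the conjunction on the right does not hold.

Only the reverse direction holds.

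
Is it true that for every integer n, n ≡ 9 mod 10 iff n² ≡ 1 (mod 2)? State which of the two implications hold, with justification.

The forward direction holds; the converse fails.

(→) Suppose n ≡ 9 (mod 10). Then n² ≡ 9² = 81 (mod 10), and since 2 ∣ 10, also n² ≡ 1 (mod 2).

(←) This fails: take n = 1. Then 1² = 1 ≡ 1 (mod 2), yet 1 ≡ 1 (mod 10), not 9.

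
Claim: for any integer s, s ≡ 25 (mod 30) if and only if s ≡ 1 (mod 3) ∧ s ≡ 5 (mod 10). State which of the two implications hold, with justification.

The biconditional holds.

[⇒] Suppose s ≡ 25 (mod 30); write s = 30j + 25. Since 3 ∣ 30, reducing mod 3 gives s ≡ 25 ≡ 1 (mod 3); since 10 ∣ 30, reducing mod 10 gives s ≡ 25 ≡ 5 (mod 10).

[⇐] Conversely, if s ≡ 1 (mod 3) and s ≡ 5 (mod 10), then by the Chinese remainder theorem s ≡ 25 (mod 30). This is exactly s ≡ 25 (mod 30).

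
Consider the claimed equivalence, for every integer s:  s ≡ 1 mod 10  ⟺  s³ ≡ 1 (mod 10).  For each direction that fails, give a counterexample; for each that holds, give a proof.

(⇒) Suppose s ≡ 1 mod 10. Write s = 10j + 1. Then (10j + 1)³ = 1000j³ + 300j² + 30j + 1 = 10(100j³ + 30j² + 3j) + 1, so s³ ≡ 1 (mod 10).

(⇐) For the converse, argue contrapositively. If s ≢ 1 (mod 10), then s is congruent to one of 0, 2, 3, 4, 5, 6, 7, 8, 9 modulo 10, and these give s³ ≡ 0, 8, 7, 4, 5, 6, 3, 2, 9 respectively — never 1.

Both implications hold.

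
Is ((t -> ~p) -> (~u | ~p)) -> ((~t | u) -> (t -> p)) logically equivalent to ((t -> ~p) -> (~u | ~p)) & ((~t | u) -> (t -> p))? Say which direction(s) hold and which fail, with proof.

[⇐] Assume the antecedent. If u is true, the antecedent forces (u = T, p = F, t = F) or (u = T, p = T, t = T), and the consequent holds there. If u is false, the consequent reduces to true regardless of the other variables. Either way the consequent holds.

[⇒] This fails. Under u = T, p = T, t = F, the left side is true but the right side is false.

(⇒) fails; (⇐) holds.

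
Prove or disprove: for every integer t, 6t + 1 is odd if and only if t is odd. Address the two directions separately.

(⇒) fails; (⇐) holds.

(⇒) This fails: take t = 6. Then 6t + 1 = 37, which is odd, yet t = 6 is even, not odd.

(⇐) Suppose t is odd. Since 6 is even, 6t is even for every t, so 6t + 1 has the same parity as 1, which is odd. Hence 6t + 1 is odd.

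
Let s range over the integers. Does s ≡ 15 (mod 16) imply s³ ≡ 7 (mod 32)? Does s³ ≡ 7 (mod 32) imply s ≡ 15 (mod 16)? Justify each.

Forward direction. This fails: take s = 15. Then 15 ≡ 15 (mod 16), but 15³ = 3375 ≡ 15 (mod 32), not 7.

Converse. This fails: take s = 23. Then 23³ = 12167 ≡ 7 (mod 32), yet 23 ≡ 7 (mod 16), not 15.

Both directions fail.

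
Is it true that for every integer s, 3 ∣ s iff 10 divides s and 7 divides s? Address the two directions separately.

Neither direction holds.

Forward direction. This fails: take s = 3. Certainly 3 ∣ 3, but 10 ∤ 3.

Converse. This fails: take s = 70. Both 10 ∣ 70 and 7 ∣ 70, yet 70 is not a multiple of 3 (since 70 = 23·3 + 1), so 3 ∤ 70.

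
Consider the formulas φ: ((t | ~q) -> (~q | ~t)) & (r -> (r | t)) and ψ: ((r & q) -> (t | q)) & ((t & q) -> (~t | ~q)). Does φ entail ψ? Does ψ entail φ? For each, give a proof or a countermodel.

Both directions hold.

(⇐) Assume the antecedent. If t is true, the antecedent forces (t = T, q = F, r = F) or (t = T, q = F, r = T), and the consequent holds there. If t is false, the consequent reduces to true regardless of the other variables. Either way the consequent holds.

(⇒) Assume the antecedent. If t is true, the antecedent forces (t = T, q = F, r = F) or (t = T, q = F, r = T), and the consequent holds there. If t is false, the consequent reduces to true regardless of the other variables. Either way the consequent holds.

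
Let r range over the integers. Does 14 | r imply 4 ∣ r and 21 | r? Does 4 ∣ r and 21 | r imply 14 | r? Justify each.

Only the reverse direction holds.

[⇐] Suppose 4 ∣ r and 21 ∣ r. Any common multiple of 4 and 21 is a multiple of their lcm; here gcd(4, 21) = 1, so lcm(4, 21) = 4·21 = 84, so 84 ∣ r. Since 14 ∣ 84, it follows that 14 ∣ r.

[⇒] This fails: take r = 14. Certainly 14 ∣ 14, but 4 ∤ 14.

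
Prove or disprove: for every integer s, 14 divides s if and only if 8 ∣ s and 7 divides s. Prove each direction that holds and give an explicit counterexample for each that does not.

[⇒] This fails: take s = 14. Certainly 14 ∣ 14, but 8 ∤ 14.

[⇐] Suppose 8 ∣ s and 7 ∣ s. Any common multiple of 8 and 7 is a multiple of their lcm; here gcd(8, 7) = 1, so lcm(8, 7) = 8·7 = 56, so 56 ∣ s. Since 14 ∣ 56, it follows that 14 ∣ s.

Not equivalent: only (⇐) holds.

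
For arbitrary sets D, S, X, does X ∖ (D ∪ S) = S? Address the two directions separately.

Forward inclusion. This inclusion fails. Take D = ∅, S = ∅, X = {1}; then 1 ∈ X ∖ (D ∪ S) but 1 ∉ S.

Reverse inclusion. This inclusion fails. Take D = ∅, S = {1}, X = ∅; then 1 ∈ S but 1 ∉ X ∖ (D ∪ S).

Both inclusions fail.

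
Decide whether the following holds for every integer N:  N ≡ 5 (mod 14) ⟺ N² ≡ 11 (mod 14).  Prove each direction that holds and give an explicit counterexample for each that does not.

(⇒) Suppose N ≡ 5 (mod 14). Write N = 14j + 5. Then (14j + 5)² = 196j² + 140j + 25 = 14(14j² + 10j + 1) + 11, so N² ≡ 11 (mod 14).

(⇐) This fails: take N = 9. Then 9² = 81 ≡ 11 (mod 14), yet 9 ≡ 9 (mod 14), not 5.

The forward direction holds; the converse fails.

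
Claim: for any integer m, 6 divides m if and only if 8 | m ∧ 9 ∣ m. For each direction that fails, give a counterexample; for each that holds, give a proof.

(⇒) fails; (⇐) holds.

(⇒) This fails: take m = 6. Certainly 6 ∣ 6, but 8 ∤ 6.

(⇐) Suppose 8 ∣ m and 9 ∣ m. Any common multiple of 8 and 9 is a multiple of their lcm; here gcd(8, 9) = 1, so lcm(8, 9) = 8·9 = 72, so 72 ∣ m. Since 6 ∣ 72, it follows that 6 ∣ m.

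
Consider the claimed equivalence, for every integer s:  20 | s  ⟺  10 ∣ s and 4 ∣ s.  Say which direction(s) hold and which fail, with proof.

Forward direction. If 20 ∣ s, write s = 20q. Since 20 = 2·10, s = 10·(2q), so 10 ∣ s; and since 20 = 5·4, s = 4·(5q), so 4 ∣ s.

Converse. Suppose 10 ∣ s and 4 ∣ s. Any common multiple of 10 and 4 is a multiple of their lcm; here lcm(10, 4) = 10·4/gcd(10, 4) = 40/2 = 20, so 20 ∣ s.

The biconditional holds.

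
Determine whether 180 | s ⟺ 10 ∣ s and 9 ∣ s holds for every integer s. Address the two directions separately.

(⟹) If 180 ∣ s, write s = 180q. Since 180 = 18·10, s = 10·(18q), so 10 ∣ s; and since 180 = 20·9, s = 9·(20q), so 9 ∣ s.

(⟸) This fails: take s = 90. Both 10 ∣ 90 and 9 ∣ 90, yet 90 is not a multiple of 180 (since 90 = 0·180 + 90), so 180 ∤ 90.

The forward direction holds; the converse fails.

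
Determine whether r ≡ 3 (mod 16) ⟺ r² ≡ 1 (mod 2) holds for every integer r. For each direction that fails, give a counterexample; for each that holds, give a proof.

Forward direction. Suppose r ≡ 3 (mod 16). Then r² ≡ 3² = 9 (mod 16), and since 2 ∣ 16, also r² ≡ 1 (mod 2).

Converse. This fails: take r = 1. Then 1² = 1 ≡ 1 (mod 2), yet 1 ≡ 1 (mod 16), not 3.

Only the forward implication holds.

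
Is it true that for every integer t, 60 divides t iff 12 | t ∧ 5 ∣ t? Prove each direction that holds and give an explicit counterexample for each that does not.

Both implications hold.

(→) If 60 ∣ t, write t = 60q. Since 60 = 5·12, t = 12·(5q), so 12 ∣ t; and since 60 = 12·5, t = 5·(12q), so 5 ∣ t.

(←) Suppose 12 ∣ t and 5 ∣ t. Any common multiple of 12 and 5 is a multiple of their lcm; here gcd(12, 5) = 1, so lcm(12, 5) = 12·5 = 60, so 60 ∣ t.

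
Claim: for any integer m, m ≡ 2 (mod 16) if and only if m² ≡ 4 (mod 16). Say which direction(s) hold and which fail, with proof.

(⟹) Suppose m ≡ 2 (mod 16). Write m = 16j + 2. Then (16j + 2)² = 256j² + 64j + 4 = 16(16j² + 4j) + 4, so m² ≡ 4 (mod 16).

(⟸) This fails: take m = 6. Then 6² = 36 ≡ 4 (mod 16), yet 6 ≡ 6 (mod 16), not 2.

Only the forward direction holds.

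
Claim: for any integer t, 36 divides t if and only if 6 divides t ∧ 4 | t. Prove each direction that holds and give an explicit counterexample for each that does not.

The forward direction holds; the converse fails.

(→) If 36 ∣ t, write t = 36q. Since 36 = 6·6, t = 6·(6q), so 6 ∣ t; and since 36 = 9·4, t = 4·(9q), so 4 ∣ t.

(←) This fails: take t = 12. Both 6 ∣ 12 and 4 ∣ 12, yet 12 is not a multiple of 36 (since 12 = 0·36 + 12), so 36 ∤ 12.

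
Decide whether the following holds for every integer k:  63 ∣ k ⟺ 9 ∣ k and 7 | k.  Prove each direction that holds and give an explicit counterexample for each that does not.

Forward direction. If 63 ∣ k, write k = 63q. Since 63 = 7·9, k = 9·(7q), so 9 ∣ k; and since 63 = 9·7, k = 7·(9q), so 7 ∣ k.

Converse. Suppose 9 ∣ k and 7 ∣ k. Any common multiple of 9 and 7 is a multiple of their lcm; here gcd(9, 7) = 1, so lcm(9, 7) = 9·7 = 63, so 63 ∣ k.

Both directions hold.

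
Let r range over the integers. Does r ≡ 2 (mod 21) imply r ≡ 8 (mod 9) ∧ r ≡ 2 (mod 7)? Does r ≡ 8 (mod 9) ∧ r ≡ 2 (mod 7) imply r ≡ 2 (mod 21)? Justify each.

Not equivalent: only (⇐) holds.

(⇐) If r ≡ 8 (mod 9) and r ≡ 2 (mod 7), then by the Chinese remainder theorem r ≡ 44 (mod 63). Since 44 ≡ 2 (mod 21) and 21 ∣ 63, we get r ≡ 2 (mod 21).

(⇒) This fails: r = 2 gives 2 ≡ 2 (mod 21) but 2 ≡ 2 (mod 9), so the conjunction on the right does not hold.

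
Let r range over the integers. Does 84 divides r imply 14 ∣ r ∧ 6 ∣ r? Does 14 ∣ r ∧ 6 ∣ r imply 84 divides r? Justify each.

(⇒) If 84 ∣ r, write r = 84q. Since 84 = 6·14, r = 14·(6q), so 14 ∣ r; and since 84 = 14·6, r = 6·(14q), so 6 ∣ r.

(⇐) This fails: take r = 42. Both 14 ∣ 42 and 6 ∣ 42, yet 42 is not a multiple of 84 (since 42 = 0·84 + 42), so 84 ∤ 42.

Not equivalent: only (⇒) holds.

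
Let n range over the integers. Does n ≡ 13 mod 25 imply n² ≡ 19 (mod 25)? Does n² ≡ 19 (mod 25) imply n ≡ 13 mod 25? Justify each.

Not equivalent: only (⇒) holds.

(⇐) This fails: take n = 12. Then 12² = 144 ≡ 19 (mod 25), yet 12 ≡ 12 (mod 25), not 13.

(⇒) Suppose n ≡ 13 mod 25. Write n = 25j + 13. Then (25j + 13)² = 625j² + 650j + 169 = 25(25j² + 26j + 6) + 19, so n² ≡ 19 (mod 25).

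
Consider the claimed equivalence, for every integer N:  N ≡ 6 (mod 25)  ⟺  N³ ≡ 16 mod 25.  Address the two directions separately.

Equivalent; both directions hold.

Converse. Suppose N³ ≡ 16 (mod 25). The only residue r in {0, …, 24} with r³ ≡ 16 (mod 25) is r = 6, so N ≡ 6 (mod 25).

Forward direction. Suppose N ≡ 6 (mod 25). Write N = 25j + 6. Then (25j + 6)³ = 15625j³ + 11250j² + 2700j + 216 = 25(625j³ + 450j² + 108j + 8) + 16, so N³ ≡ 16 (mod 25).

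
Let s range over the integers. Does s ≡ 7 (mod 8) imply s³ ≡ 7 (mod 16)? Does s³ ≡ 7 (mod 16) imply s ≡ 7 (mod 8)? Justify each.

(⇒) fails; (⇐) holds.

(⇐) The residues r modulo 16 with r³ ≡ 7 (mod 16) are exactly {7}, and each is ≡ 7 (mod 8).

(⇒) This fails: take s = 15. Then 15 ≡ 7 (mod 8), but 15³ = 3375 ≡ 15 (mod 16), not 7.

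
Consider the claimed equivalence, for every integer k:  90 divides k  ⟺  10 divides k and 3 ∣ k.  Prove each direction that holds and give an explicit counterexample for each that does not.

Forward direction. If 90 ∣ k, write k = 90q. Since 90 = 9·10, k = 10·(9q), so 10 ∣ k; and since 90 = 30·3, k = 3·(30q), so 3 ∣ k.

Converse. This fails: take k = 30. Both 10 ∣ 30 and 3 ∣ 30, yet 30 is not a multiple of 90 (since 30 = 0·90 + 30), so 90 ∤ 30.

Not equivalent: only (⇒) holds.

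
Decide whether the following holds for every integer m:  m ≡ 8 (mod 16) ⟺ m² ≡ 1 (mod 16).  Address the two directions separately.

[⇒] This fails: take m = 8. Then 8 ≡ 8 (mod 16), but 8² = 64 ≡ 0 (mod 16), not 1.

[⇐] This fails: take m = 1. Then 1² = 1 ≡ 1 (mod 16), yet 1 ≡ 1 (mod 16), not 8.

Both directions fail.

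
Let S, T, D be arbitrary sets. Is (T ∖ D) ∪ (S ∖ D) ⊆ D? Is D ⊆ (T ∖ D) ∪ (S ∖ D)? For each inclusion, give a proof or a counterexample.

(⊆) This inclusion fails. Take S = {1}, T = ∅, D = ∅; then 1 ∈ (T ∖ D) ∪ (S ∖ D) but 1 ∉ D.

(⊇) This inclusion fails. Take S = ∅, T = ∅, D = {1}; then 1 ∈ D but 1 ∉ (T ∖ D) ∪ (S ∖ D).

Neither inclusion holds.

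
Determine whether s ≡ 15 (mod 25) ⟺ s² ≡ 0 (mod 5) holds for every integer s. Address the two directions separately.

(⇒) Suppose s ≡ 15 (mod 25). Then s² ≡ 15² = 225 (mod 25), and since 5 ∣ 25, also s² ≡ 0 (mod 5).

(⇐) This fails: take s = 0. Then 0² = 0 ≡ 0 (mod 5), yet 0 ≡ 0 (mod 25), not 15.

Only the forward implication holds.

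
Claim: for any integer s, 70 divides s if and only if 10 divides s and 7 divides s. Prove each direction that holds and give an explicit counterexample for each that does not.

The biconditional holds.

Forward direction. If 70 ∣ s, write s = 70q. Since 70 = 7·10, s = 10·(7q), so 10 ∣ s; and since 70 = 10·7, s = 7·(10q), so 7 ∣ s.

Converse. Suppose 10 ∣ s and 7 ∣ s. Any common multiple of 10 and 7 is a multiple of their lcm; here gcd(10, 7) = 1, so lcm(10, 7) = 10·7 = 70, so 70 ∣ s.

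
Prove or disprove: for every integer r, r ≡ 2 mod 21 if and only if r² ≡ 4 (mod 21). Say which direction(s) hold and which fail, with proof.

Only the forward direction holds.

(⟹) Suppose r ≡ 2 mod 21. Write r = 21j + 2. Then (21j + 2)² = 441j² + 84j + 4 = 21(21j² + 4j) + 4, so r² ≡ 4 (mod 21).

(⟸) This fails: take r = 5. Then 5² = 25 ≡ 4 (mod 21), yet 5 ≡ 5 (mod 21), not 2.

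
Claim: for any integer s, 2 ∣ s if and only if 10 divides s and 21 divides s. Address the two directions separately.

(→) This fails: take s = 2. Certainly 2 ∣ 2, but 10 ∤ 2.

(←) Suppose 10 ∣ s and 21 ∣ s. Any common multiple of 10 and 21 is a multiple of their lcm; here gcd(10, 21) = 1, so lcm(10, 21) = 10·21 = 210, so 210 ∣ s. Since 2 ∣ 210, it follows that 2 ∣ s.

Only the reverse direction holds.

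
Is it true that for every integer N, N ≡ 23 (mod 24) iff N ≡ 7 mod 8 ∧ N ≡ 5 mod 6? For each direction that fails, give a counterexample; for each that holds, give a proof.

[⇐] If N ≡ 7 (mod 8) and N ≡ 5 (mod 6), then by the Chinese remainder theorem N ≡ 23 (mod 24). This is exactly N ≡ 23 (mod 24).

[⇒] Suppose N ≡ 23 (mod 24); write N = 24j + 23. Since 8 ∣ 24, reducing mod 8 gives N ≡ 23 ≡ 7 (mod 8); since 6 ∣ 24, reducing mod 6 gives N ≡ 23 ≡ 5 (mod 6).

Equivalent; both directions hold.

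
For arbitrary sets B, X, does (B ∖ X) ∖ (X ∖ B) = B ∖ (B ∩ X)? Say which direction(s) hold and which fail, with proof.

Reverse inclusion. Let x ∈ B ∖ (B ∩ X). Then x ∈ B and x ∉ X, from which x ∈ (B ∖ X) ∖ (X ∖ B).

Forward inclusion. Let x ∈ (B ∖ X) ∖ (X ∖ B). Then x ∈ B and x ∉ X, from which x ∈ B ∖ (B ∩ X).

The two sets are equal.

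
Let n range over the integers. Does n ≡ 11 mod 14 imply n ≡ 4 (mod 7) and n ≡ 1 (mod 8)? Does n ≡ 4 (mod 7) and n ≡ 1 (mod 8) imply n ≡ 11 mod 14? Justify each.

(⇐) If n ≡ 4 (mod 7) and n ≡ 1 (mod 8), then by the Chinese remainder theorem n ≡ 25 (mod 56). Since 25 ≡ 11 (mod 14) and 14 ∣ 56, we get n ≡ 11 (mod 14).

(⇒) This fails: n = 11 gives 11 ≡ 11 (mod 14) but 11 ≡ 3 (mod 8), so the conjunction on the right does not hold.

(⇒) fails; (⇐) holds.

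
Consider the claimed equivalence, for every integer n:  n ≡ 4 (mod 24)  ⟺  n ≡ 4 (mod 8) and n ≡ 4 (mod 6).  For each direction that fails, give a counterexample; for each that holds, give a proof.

Equivalent; both directions hold.

(→) Suppose n ≡ 4 (mod 24); write n = 24j + 4. Since 8 ∣ 24, reducing mod 8 gives n ≡ 4 (mod 8); since 6 ∣ 24, reducing mod 6 gives n ≡ 4 (mod 6).

(←) Conversely, if n ≡ 4 (mod 8) and n ≡ 4 (mod 6), then by the Chinese remainder theorem n ≡ 4 (mod 24). This is exactly n ≡ 4 (mod 24).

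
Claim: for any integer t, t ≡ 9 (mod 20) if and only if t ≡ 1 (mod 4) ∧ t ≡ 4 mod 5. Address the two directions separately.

Forward direction. Suppose t ≡ 9 (mod 20); write t = 20j + 9. Since 4 ∣ 20, reducing mod 4 gives t ≡ 9 ≡ 1 (mod 4); since 5 ∣ 20, reducing mod 5 gives t ≡ 9 ≡ 4 (mod 5).

Converse. If t ≡ 1 (mod 4) and t ≡ 4 (mod 5), then by the Chinese remainder theorem t ≡ 9 (mod 20). This is exactly t ≡ 9 (mod 20).

Both directions hold; the statement is true.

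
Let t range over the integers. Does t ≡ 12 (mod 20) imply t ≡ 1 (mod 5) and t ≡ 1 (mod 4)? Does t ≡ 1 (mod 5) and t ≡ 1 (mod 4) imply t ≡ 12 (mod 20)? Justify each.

(⇒) This fails: t = 12 gives 12 ≡ 12 (mod 20) but 12 ≡ 2 (mod 5), so the conjunction on the right does not hold.

(⇐) This fails: t = 1 satisfies both congruences on the right (1 ≡ 1 mod 5 and 1 ≡ 1 mod 4) yet 1 ≡ 1 (mod 20), not 12.

Both directions fail.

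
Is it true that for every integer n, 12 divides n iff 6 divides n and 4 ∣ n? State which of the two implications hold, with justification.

[⇒] If 12 ∣ n, write n = 12q. Since 12 = 2·6, n = 6·(2q), so 6 ∣ n; and since 12 = 3·4, n = 4·(3q), so 4 ∣ n.

[⇐] Suppose 6 ∣ n and 4 ∣ n. Any common multiple of 6 and 4 is a multiple of their lcm; here lcm(6, 4) = 6·4/gcd(6, 4) = 24/2 = 12, so 12 ∣ n.

Both directions hold.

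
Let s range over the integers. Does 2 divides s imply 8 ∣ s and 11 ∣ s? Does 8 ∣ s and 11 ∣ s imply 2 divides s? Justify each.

The forward direction fails; the converse holds.

(⟹) This fails: take s = 2. Certainly 2 ∣ 2, but 8 ∤ 2.

(⟸) Suppose 8 ∣ s and 11 ∣ s. Any common multiple of 8 and 11 is a multiple of their lcm; here gcd(8, 11) = 1, so lcm(8, 11) = 8·11 = 88, so 88 ∣ s. Since 2 ∣ 88, it follows that 2 ∣ s.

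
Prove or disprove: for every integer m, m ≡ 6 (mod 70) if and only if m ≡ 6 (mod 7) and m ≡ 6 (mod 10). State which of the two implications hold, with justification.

(⟹) Suppose m ≡ 6 (mod 70); write m = 70j + 6. Since 7 ∣ 70, reducing mod 7 gives m ≡ 6 (mod 7); since 10 ∣ 70, reducing mod 10 gives m ≡ 6 (mod 10).

(⟸) Conversely, if m ≡ 6 (mod 7) and m ≡ 6 (mod 10), then by the Chinese remainder theorem m ≡ 6 (mod 70). This is exactly m ≡ 6 (mod 70).

Both directions hold.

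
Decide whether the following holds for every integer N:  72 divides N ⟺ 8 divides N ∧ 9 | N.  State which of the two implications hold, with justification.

The biconditional holds.

Forward direction. If 72 ∣ N, write N = 72q. Since 72 = 9·8, N = 8·(9q), so 8 ∣ N; and since 72 = 8·9, N = 9·(8q), so 9 ∣ N.

Converse. Suppose 8 ∣ N and 9 ∣ N. Any common multiple of 8 and 9 is a multiple of their lcm; here gcd(8, 9) = 1, so lcm(8, 9) = 8·9 = 72, so 72 ∣ N.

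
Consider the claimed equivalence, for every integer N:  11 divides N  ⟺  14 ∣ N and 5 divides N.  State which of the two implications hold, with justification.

(⇒) fails and (⇐) fails.

(→) This fails: take N = 11. Certainly 11 ∣ 11, but 14 ∤ 11.

(←) This fails: take N = 70. Both 14 ∣ 70 and 5 ∣ 70, yet 70 is not a multiple of 11 (since 70 = 6·11 + 4), so 11 ∤ 70.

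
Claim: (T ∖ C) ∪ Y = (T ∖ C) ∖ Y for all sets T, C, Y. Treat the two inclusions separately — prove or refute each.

(⟹) This inclusion fails. Take T = ∅, C = ∅, Y = {1}; then 1 ∈ (T ∖ C) ∪ Y but 1 ∉ (T ∖ C) ∖ Y.

(⟸) Let x ∈ (T ∖ C) ∖ Y. Then x ∈ T and x ∉ C, Y, from which x ∈ (T ∖ C) ∪ Y.

(⊆) fails; (⊇) holds.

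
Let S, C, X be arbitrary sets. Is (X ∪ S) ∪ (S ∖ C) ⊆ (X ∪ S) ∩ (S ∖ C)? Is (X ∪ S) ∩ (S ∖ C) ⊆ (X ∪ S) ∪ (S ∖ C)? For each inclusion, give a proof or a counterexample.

Forward inclusion. This inclusion fails. Take S = {1}, C = {1}, X = ∅; then 1 ∈ (X ∪ S) ∪ (S ∖ C) but 1 ∉ (X ∪ S) ∩ (S ∖ C).

Reverse inclusion. Let x ∈ (X ∪ S) ∩ (S ∖ C). Then either x ∈ S and x ∉ C, X; or x ∈ S ∩ X and x ∉ C. In each case x ∈ (X ∪ S) ∪ (S ∖ C), so (X ∪ S) ∩ (S ∖ C) ⊆ (X ∪ S) ∪ (S ∖ C).

(⊆) fails; (⊇) holds.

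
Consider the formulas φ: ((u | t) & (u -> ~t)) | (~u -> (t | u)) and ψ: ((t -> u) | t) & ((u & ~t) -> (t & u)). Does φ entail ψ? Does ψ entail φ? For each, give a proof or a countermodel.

(→) This fails. Under u = T, t = F, the left side is true but the right side is false.

(←) This fails. Under u = F, t = F, the left side is false but the right side is true.

Both directions fail.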